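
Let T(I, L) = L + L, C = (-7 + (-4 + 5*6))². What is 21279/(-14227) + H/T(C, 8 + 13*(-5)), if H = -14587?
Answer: 5002523/39558 ≈ 126.46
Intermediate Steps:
C = 361 (C = (-7 + (-4 + 30))² = (-7 + 26)² = 19² = 361)
T(I, L) = 2*L
21279/(-14227) + H/T(C, 8 + 13*(-5)) = 21279/(-14227) - 14587*1/(2*(8 + 13*(-5))) = 21279*(-1/14227) - 14587*1/(2*(8 - 65)) = -519/347 - 14587/(2*(-57)) = -519/347 - 14587/(-114) = -519/347 - 14587*(-1/114) = -519/347 + 14587/114 = 5002523/39558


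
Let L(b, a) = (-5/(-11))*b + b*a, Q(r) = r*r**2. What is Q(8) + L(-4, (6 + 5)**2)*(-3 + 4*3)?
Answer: -42464/11 ≈ -3860.4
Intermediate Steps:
Q(r) = r**3
L(b, a) = 5*b/11 + a*b (L(b, a) = (-5*(-1/11))*b + a*b = 5*b/11 + a*b)
Q(8) + L(-4, (6 + 5)**2)*(-3 + 4*3) = 8**3 + ((1/11)*(-4)*(5 + 11*(6 + 5)**2))*(-3 + 4*3) = 512 + ((1/11)*(-4)*(5 + 11*11**2))*(-3 + 12) = 512 + ((1/11)*(-4)*(5 + 11*121))*9 = 512 + ((1/11)*(-4)*(5 + 1331))*9 = 512 + ((1/11)*(-4)*1336)*9 = 512 - 5344/11*9 = 512 - 48096/11 = -42464/11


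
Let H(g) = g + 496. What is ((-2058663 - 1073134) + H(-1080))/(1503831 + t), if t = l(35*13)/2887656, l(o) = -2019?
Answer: -3015079596312/1447515536039 ≈ -2.0829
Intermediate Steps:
H(g) = 496 + g
t = -673/962552 (t = -2019/2887656 = -2019*1/2887656 = -673/962552 ≈ -0.00069918)
((-2058663 - 1073134) + H(-1080))/(1503831 + t) = ((-2058663 - 1073134) + (496 - 1080))/(1503831 - 673/962552) = (-3131797 - 584)/(1447515536039/962552) = -3132381*962552/1447515536039 = -3015079596312/1447515536039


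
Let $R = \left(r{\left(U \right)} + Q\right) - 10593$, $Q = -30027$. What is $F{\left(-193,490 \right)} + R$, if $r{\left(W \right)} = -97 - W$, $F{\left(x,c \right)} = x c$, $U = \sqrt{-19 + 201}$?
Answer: $-135287 - \sqrt{182} \approx -1.353 \cdot 10^{5}$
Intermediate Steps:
$U = \sqrt{182} \approx 13.491$
$F{\left(x,c \right)} = c x$
$R = -40717 - \sqrt{182}$ ($R = \left(\left(-97 - \sqrt{182}\right) - 30027\right) - 10593 = \left(-30124 - \sqrt{182}\right) - 10593 = -40717 - \sqrt{182} \approx -40731.0$)
$F{\left(-193,490 \right)} + R = 490 \left(-193\right) - \left(40717 + \sqrt{182}\right) = -94570 - \left(40717 + \sqrt{182}\right) = -135287 - \sqrt{182}$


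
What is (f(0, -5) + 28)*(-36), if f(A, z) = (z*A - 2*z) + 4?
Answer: -1512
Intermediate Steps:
f(A, z) = 4 - 2*z + A*z (f(A, z) = (A*z - 2*z) + 4 = (-2*z + A*z) + 4 = 4 - 2*z + A*z)
(f(0, -5) + 28)*(-36) = ((4 - 2*(-5) + 0*(-5)) + 28)*(-36) = ((4 + 10 + 0) + 28)*(-36) = (14 + 28)*(-36) = 42*(-36) = -1512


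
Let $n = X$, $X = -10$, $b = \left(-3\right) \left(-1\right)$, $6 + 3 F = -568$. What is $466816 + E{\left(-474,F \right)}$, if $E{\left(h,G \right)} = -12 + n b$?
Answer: $466774$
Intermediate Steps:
$F = - \frac{574}{3}$ ($F = -2 + \frac{1}{3} \left(-568\right) = -2 - \frac{568}{3} = - \frac{574}{3} \approx -191.33$)
$b = 3$
$n = -10$
$E{\left(h,G \right)} = -42$ ($E{\left(h,G \right)} = -12 - 30 = -42$)
$466816 + E{\left(-474,F \right)} = 466816 - 42 = 466774$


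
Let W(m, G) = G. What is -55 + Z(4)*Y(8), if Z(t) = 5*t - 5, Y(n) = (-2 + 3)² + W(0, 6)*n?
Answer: 680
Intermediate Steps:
Y(n) = 1 + 6*n (Y(n) = (-2 + 3)² + 6*n = 1² + 6*n = 1 + 6*n)
Z(t) = -5 + 5*t
-55 + Z(4)*Y(8) = -55 + (-5 + 5*4)*(1 + 6*8) = -55 + (-5 + 20)*(1 + 48) = -55 + 15*49 = -55 + 735 = 680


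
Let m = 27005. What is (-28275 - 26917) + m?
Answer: -28187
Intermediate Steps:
(-28275 - 26917) + m = (-28275 - 26917) + 27005 = -55192 + 27005 = -28187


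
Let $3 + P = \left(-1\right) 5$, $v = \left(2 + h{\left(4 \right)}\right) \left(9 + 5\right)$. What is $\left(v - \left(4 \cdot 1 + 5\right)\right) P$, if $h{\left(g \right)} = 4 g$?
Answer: $-1944$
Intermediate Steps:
$v = 252$ ($v = \left(2 + 4 \cdot 4\right) \left(9 + 5\right) = \left(2 + 16\right) 14 = 18 \cdot 14 = 252$)
$P = -8$ ($P = -3 - 5 = -8$)
$\left(v - \left(4 \cdot 1 + 5\right)\right) P = \left(252 - \left(4 \cdot 1 + 5\right)\right) \left(-8\right) = \left(252 - \left(4 + 5\right)\right) \left(-8\right) = \left(252 - 9\right) \left(-8\right) = 243 \left(-8\right) = -1944$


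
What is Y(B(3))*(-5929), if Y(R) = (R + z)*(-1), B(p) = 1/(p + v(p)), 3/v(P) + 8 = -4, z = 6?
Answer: 37730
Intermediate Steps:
v(P) = -¼ (v(P) = 3/(-8 - 4) = 3/(-12) = 3*(-1/12) = -¼)
B(p) = 1/(-¼ + p) (B(p) = 1/(p - ¼) = 1/(-¼ + p))
Y(R) = -6 - R (Y(R) = (R + 6)*(-1) = (6 + R)*(-1) = -6 - R)
Y(B(3))*(-5929) = (-6 - 4/(-1 + 4*3))*(-5929) = (-6 - 4/(-1 + 12))*(-5929) = (-6 - 4/11)*(-5929) = -70/11*(-5929) = 37730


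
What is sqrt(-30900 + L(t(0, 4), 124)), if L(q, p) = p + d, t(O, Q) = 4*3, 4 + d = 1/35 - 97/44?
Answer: I*sqrt(18250752135)/770 ≈ 175.45*I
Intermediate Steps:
d = -9511/1540 (d = -4 + (1/35 - 97/44) = -4 - 3351/1540 = -9511/1540 ≈ -6.1760)
t(O, Q) = 12
L(q, p) = -9511/1540 + p (L(q, p) = p - 9511/1540 = -9511/1540 + p)
sqrt(-30900 + L(t(0, 4), 124)) = sqrt(-30900 + (-9511/1540 + 124)) = sqrt(-30900 + 181449/1540) = sqrt(-47404551/1540) = I*sqrt(18250752135)/770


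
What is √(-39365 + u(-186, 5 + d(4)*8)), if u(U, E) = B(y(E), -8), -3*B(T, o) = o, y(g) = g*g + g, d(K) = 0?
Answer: I*√354261/3 ≈ 198.4*I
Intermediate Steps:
y(g) = g + g² (y(g) = g² + g = g + g²)
B(T, o) = -o/3
u(U, E) = 8/3 (u(U, E) = -⅓*(-8) = 8/3)
√(-39365 + u(-186, 5 + d(4)*8)) = √(-39365 + 8/3) = √(-118087/3) = I*√354261/3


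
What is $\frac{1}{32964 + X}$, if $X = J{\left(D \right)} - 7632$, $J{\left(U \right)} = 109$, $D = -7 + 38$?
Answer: $\frac{1}{25441} \approx 3.9307 \cdot 10^{-5}$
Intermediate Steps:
$D = 31$
$X = -7523$ ($X = 109 - 7632 = -7523$)
$\frac{1}{32964 + X} = \frac{1}{32964 - 7523} = \frac{1}{25441}$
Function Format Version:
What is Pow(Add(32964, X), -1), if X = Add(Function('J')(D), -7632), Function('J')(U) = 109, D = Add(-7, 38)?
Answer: Rational(1, 25441) ≈ 3.9307e-5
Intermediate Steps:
D = 31
X = -7523 (X = Add(109, -7632) = -7523)
Pow(Add(32964, X), -1) = Pow(Add(32964, -7523), -1) = Pow(25441, -1) = Rational(1, 25441)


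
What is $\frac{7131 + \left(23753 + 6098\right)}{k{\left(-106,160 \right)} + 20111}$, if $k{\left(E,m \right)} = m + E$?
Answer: $\frac{36982}{20165} \approx 1.834$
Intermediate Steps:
$k{\left(E,m \right)} = E + m$
$\frac{7131 + \left(23753 + 6098\right)}{k{\left(-106,160 \right)} + 20111} = \frac{7131 + \left(23753 + 6098\right)}{\left(-106 + 160\right) + 20111} = \frac{7131 + 29851}{54 + 20111} = \frac{36982}{20165}$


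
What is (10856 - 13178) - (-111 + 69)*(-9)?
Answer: -2700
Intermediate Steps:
(10856 - 13178) - (-111 + 69)*(-9) = -2322 - (-42)*(-9) = -2322 - 1*378 = -2322 - 378 = -2700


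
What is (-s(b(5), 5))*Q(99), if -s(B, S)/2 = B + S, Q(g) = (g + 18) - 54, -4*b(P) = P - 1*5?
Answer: 630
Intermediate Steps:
b(P) = 5/4 - P/4 (b(P) = -(P - 1*5)/4 = -(P - 5)/4 = -(-5 + P)/4 = 5/4 - P/4)
Q(g) = -36 + g (Q(g) = (18 + g) - 54 = -36 + g)
s(B, S) = -2*B - 2*S (s(B, S) = -2*(B + S) = -2*B - 2*S)
(-s(b(5), 5))*Q(99) = (-(-2*(5/4 - ¼*5) - 2*5))*(-36 + 99) = -(-2*(5/4 - 5/4) - 10)*63 = -(-2*0 - 10)*63 = -(0 - 10)*63 = -1*(-10)*63 = 10*63 = 630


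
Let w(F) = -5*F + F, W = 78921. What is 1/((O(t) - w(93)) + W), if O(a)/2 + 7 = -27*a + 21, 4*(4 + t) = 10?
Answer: 1/79402 ≈ 1.2594e-5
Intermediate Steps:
t = -3/2 (t = -4 + (¼)*10 = -4 + 5/2 = -3/2 ≈ -1.5000)
w(F) = -4*F
O(a) = 28 - 54*a (O(a) = -14 + 2*(-27*a + 21) = -14 + 2*(21 - 27*a) = -14 + (42 - 54*a) = 28 - 54*a)
1/((O(t) - w(93)) + W) = 1/(((28 - 54*(-3/2)) - (-4)*93) + 78921) = 1/(((28 + 81) - 1*(-372)) + 78921) = 1/((109 + 372) + 78921) = 1/(481 + 78921) = 1/79402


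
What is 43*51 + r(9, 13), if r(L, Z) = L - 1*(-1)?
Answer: 2203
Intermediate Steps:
r(L, Z) = 1 + L (r(L, Z) = L + 1 = 1 + L)
43*51 + r(9, 13) = 43*51 + (1 + 9) = 2193 + 10 = 2203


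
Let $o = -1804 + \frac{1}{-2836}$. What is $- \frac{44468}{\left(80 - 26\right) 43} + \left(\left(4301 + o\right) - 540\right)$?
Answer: $\frac{6380553587}{3292596} \approx 1937.8$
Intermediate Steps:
$o = - \frac{5116145}{2836}$ ($o = -1804 - \frac{1}{2836} = - \frac{5116145}{2836} \approx -1804.0$)
$- \frac{44468}{\left(80 - 26\right) 43} + \left(\left(4301 + o\right) - 540\right) = - \frac{44468}{\left(80 - 26\right) 43} + \left(\left(4301 - \frac{5116145}{2836}\right) - 540\right) = - \frac{44468}{54 \cdot 43} + \left(\frac{7081491}{2836} - 540\right) = - \frac{44468}{2322} + \frac{5550051}{2836} = \left(-44468\right) \frac{1}{2322} + \frac{5550051}{2836} = - \frac{22234}{1161} + \frac{5550051}{2836} = \frac{6380553587}{3292596}$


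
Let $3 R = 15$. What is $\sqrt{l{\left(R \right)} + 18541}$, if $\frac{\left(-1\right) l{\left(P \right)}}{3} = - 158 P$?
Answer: $\sqrt{20911} \approx 144.61$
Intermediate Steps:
$R = 5$ ($R = \frac{1}{3} \cdot 15 = 5$)
$l{\left(P \right)} = 474 P$ ($l{\left(P \right)} = - 3 \left(- 158 P\right) = 474 P$)
$\sqrt{l{\left(R \right)} + 18541} = \sqrt{474 \cdot 5 + 18541} = \sqrt{2370 + 18541} = \sqrt{20911}$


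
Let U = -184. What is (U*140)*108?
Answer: -2782080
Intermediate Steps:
(U*140)*108 = -184*140*108 = -25760*108 = -2782080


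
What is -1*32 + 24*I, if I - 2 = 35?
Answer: 856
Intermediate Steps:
I = 37 (I = 2 + 35 = 37)
-1*32 + 24*I = -1*32 + 24*37 = -32 + 888 = 856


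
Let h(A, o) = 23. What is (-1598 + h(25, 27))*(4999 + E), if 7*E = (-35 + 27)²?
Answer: -7887825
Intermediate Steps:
E = 64/7 (E = (-35 + 27)²/7 = (⅐)*(-8)² = (⅐)*64 = 64/7 ≈ 9.1429)
(-1598 + h(25, 27))*(4999 + E) = (-1598 + 23)*(4999 + 64/7) = -1575*35057/7 = -7887825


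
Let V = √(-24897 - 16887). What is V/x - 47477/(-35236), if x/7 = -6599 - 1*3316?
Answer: 47477/35236 - 2*I*√10446/69405 ≈ 1.3474 - 0.0029452*I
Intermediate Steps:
V = 2*I*√10446 (V = √(-41784) = 2*I*√10446 ≈ 204.41*I)
x = -69405 (x = 7*(-6599 - 1*3316) = 7*(-6599 - 3316) = 7*(-9915) = -69405)
V/x - 47477/(-35236) = (2*I*√10446)/(-69405) - 47477/(-35236) = (2*I*√10446)*(-1/69405) - 47477*(-1/35236) = -2*I*√10446/69405 + 47477/35236 = 47477/35236 - 2*I*√10446/69405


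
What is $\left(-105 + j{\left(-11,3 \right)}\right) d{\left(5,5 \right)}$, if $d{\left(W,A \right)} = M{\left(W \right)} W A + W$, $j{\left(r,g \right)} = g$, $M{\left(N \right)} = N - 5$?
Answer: $-510$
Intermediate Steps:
$M{\left(N \right)} = -5 + N$ ($M{\left(N \right)} = N - 5 = -5 + N$)
$d{\left(W,A \right)} = W + A W \left(-5 + W\right)$ ($d{\left(W,A \right)} = \left(-5 + W\right) W A + W = W \left(-5 + W\right) A + W = A W \left(-5 + W\right) + W = W + A W \left(-5 + W\right)$)
$\left(-105 + j{\left(-11,3 \right)}\right) d{\left(5,5 \right)} = \left(-105 + 3\right) 5 \left(1 + 5 \left(-5 + 5\right)\right) = - 102 \cdot 5 \left(1 + 5 \cdot 0\right) = - 102 \cdot 5 \left(1 + 0\right) = - 102 \cdot 5 \cdot 1 = \left(-102\right) 5 = -510$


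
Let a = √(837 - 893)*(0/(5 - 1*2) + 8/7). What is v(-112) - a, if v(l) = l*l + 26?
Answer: 12570 - 16*I*√14/7 ≈ 12570.0 - 8.5524*I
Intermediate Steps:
v(l) = 26 + l² (v(l) = l² + 26 = 26 + l²)
a = 16*I*√14/7 (a = √(-56)*(0/(5 - 2) + 8*(⅐)) = (2*I*√14)*(0/3 + 8/7) = (2*I*√14)*(0*(⅓) + 8/7) = (2*I*√14)*(0 + 8/7) = (2*I*√14)*(8/7) = 16*I*√14/7 ≈ 8.5524*I)
v(-112) - a = (26 + (-112)²) - 16*I*√14/7 = (26 + 12544) - 16*I*√14/7 = 12570 - 16*I*√14/7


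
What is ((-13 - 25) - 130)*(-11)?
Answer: 1848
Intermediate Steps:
((-13 - 25) - 130)*(-11) = (-38 - 130)*(-11) = -168*(-11) = 1848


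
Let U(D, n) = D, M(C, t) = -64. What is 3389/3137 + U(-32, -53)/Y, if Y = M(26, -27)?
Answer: 9915/6274 ≈ 1.5803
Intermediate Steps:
Y = -64
3389/3137 + U(-32, -53)/Y = 3389/3137 - 32/(-64) = 3389*(1/3137) - 32*(-1/64) = 3389/3137 + ½ = 9915/6274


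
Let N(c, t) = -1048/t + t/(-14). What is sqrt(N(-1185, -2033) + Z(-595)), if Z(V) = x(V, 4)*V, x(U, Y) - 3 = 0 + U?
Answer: sqrt(285462550368142)/28462 ≈ 593.62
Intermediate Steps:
x(U, Y) = 3 + U (x(U, Y) = 3 + (0 + U) = 3 + U)
N(c, t) = -1048/t - t/14 (N(c, t) = -1048/t + t*(-1/14) = -1048/t - t/14)
Z(V) = V*(3 + V) (Z(V) = (3 + V)*V = V*(3 + V))
sqrt(N(-1185, -2033) + Z(-595)) = sqrt((-1048/(-2033) - 1/14*(-2033)) - 595*(3 - 595)) = sqrt((-1048*(-1/2033) + 2033/14) - 595*(-592)) = sqrt((1048/2033 + 2033/14) + 352240) = sqrt(4147761/28462 + 352240) = sqrt(10029602641/28462) = sqrt(285462550368142)/28462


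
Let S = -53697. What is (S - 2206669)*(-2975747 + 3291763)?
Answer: -714311821856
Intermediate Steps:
(S - 2206669)*(-2975747 + 3291763) = (-53697 - 2206669)*(-2975747 + 3291763) = -2260366*316016 = -714311821856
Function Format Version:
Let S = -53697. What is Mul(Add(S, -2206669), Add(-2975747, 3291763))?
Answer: -714311821856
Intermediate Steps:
Mul(Add(S, -2206669), Add(-2975747, 3291763)) = Mul(Add(-53697, -2206669), Add(-2975747, 3291763)) = Mul(-2260366, 316016) = -714311821856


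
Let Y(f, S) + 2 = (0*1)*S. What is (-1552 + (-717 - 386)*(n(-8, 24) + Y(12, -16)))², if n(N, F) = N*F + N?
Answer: 48953332516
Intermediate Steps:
Y(f, S) = -2 (Y(f, S) = -2 + (0*1)*S = -2 + 0*S = -2 + 0 = -2)
n(N, F) = N + F*N (n(N, F) = F*N + N = N + F*N)
(-1552 + (-717 - 386)*(n(-8, 24) + Y(12, -16)))² = (-1552 + (-717 - 386)*(-8*(1 + 24) - 2))² = (-1552 - 1103*(-8*25 - 2))² = (-1552 - 1103*(-200 - 2))² = (-1552 - 1103*(-202))² = (-1552 + 222806)² = 221254² = 48953332516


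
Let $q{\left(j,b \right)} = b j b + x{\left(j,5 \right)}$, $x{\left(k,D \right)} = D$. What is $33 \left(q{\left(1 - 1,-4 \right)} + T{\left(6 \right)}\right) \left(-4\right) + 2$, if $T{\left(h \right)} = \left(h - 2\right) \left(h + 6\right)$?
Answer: $-6994$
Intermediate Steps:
$T{\left(h \right)} = \left(-2 + h\right) \left(6 + h\right)$
$q{\left(j,b \right)} = 5 + j b^{2}$ ($q{\left(j,b \right)} = b j b + 5 = j b^{2} + 5 = 5 + j b^{2}$)
$33 \left(q{\left(1 - 1,-4 \right)} + T{\left(6 \right)}\right) \left(-4\right) + 2 = 33 \left(\left(5 + \left(1 - 1\right) \left(-4\right)^{2}\right) + \left(-12 + 6^{2} + 4 \cdot 6\right)\right) \left(-4\right) + 2 = 33 \left(\left(5 + \left(1 - 1\right) 16\right) + \left(-12 + 36 + 24\right)\right) \left(-4\right) + 2 = 33 \left(\left(5 + 0 \cdot 16\right) + 48\right) \left(-4\right) + 2 = 33 \left(\left(5 + 0\right) + 48\right) \left(-4\right) + 2 = 33 \left(5 + 48\right) \left(-4\right) + 2 = 33 \cdot 53 \left(-4\right) + 2 = 33 \left(-212\right) + 2 = -6996 + 2 = -6994$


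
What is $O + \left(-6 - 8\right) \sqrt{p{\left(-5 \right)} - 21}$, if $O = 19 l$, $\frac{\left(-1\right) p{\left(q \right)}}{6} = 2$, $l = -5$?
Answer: $-95 - 14 i \sqrt{33} \approx -95.0 - 80.424 i$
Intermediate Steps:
$p{\left(q \right)} = -12$ ($p{\left(q \right)} = \left(-6\right) 2 = -12$)
$O = -95$ ($O = 19 \left(-5\right) = -95$)
$O + \left(-6 - 8\right) \sqrt{p{\left(-5 \right)} - 21} = -95 + \left(-6 - 8\right) \sqrt{-12 - 21} = -95 + \left(-6 - 8\right) \sqrt{-33} = -95 - 14 i \sqrt{33}$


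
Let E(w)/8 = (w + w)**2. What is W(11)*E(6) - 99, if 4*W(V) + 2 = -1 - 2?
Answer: -1539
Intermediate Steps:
W(V) = -5/4 (W(V) = -1/2 + (-1 - 2)/4 = -1/2 + (1/4)*(-3) = -1/2 - 3/4 = -5/4)
E(w) = 32*w**2 (E(w) = 8*(w + w)**2 = 8*(2*w)**2 = 8*(4*w**2) = 32*w**2)
W(11)*E(6) - 99 = -40*6**2 - 99 = -40*36 - 99 = -5/4*1152 - 99 = -1440 - 99 = -1539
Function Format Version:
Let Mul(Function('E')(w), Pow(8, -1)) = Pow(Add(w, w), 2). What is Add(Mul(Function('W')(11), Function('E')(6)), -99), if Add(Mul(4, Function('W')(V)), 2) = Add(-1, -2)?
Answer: -1539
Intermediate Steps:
Function('W')(V) = Rational(-5, 4) (Function('W')(V) = Add(Rational(-1, 2), Mul(Rational(1, 4), Add(-1, -2))) = Add(Rational(-1, 2), Mul(Rational(1, 4), -3)) = Add(Rational(-1, 2), Rational(-3, 4)) = Rational(-5, 4))
Function('E')(w) = Mul(32, Pow(w, 2)) (Function('E')(w) = Mul(8, Pow(Add(w, w), 2)) = Mul(8, Pow(Mul(2, w), 2)) = Mul(8, Mul(4, Pow(w, 2))) = Mul(32, Pow(w, 2)))
Add(Mul(Function('W')(11), Function('E')(6)), -99) = Add(Mul(Rational(-5, 4), Mul(32, Pow(6, 2))), -99) = Add(Mul(Rational(-5, 4), Mul(32, 36)), -99) = Add(Mul(Rational(-5, 4), 1152), -99) = Add(-1440, -99) = -1539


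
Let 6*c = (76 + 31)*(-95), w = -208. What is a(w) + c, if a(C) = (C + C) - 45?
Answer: -12931/6 ≈ -2155.2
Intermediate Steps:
a(C) = -45 + 2*C (a(C) = 2*C - 45 = -45 + 2*C)
c = -10165/6 (c = ((76 + 31)*(-95))/6 = (107*(-95))/6 = (⅙)*(-10165) = -10165/6 ≈ -1694.2)
a(w) + c = (-45 + 2*(-208)) - 10165/6 = (-45 - 416) - 10165/6 = -461 - 10165/6 = -12931/6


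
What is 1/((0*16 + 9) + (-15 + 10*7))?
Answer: 1/64 ≈ 0.015625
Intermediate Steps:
1/((0*16 + 9) + (-15 + 10*7)) = 1/((0 + 9) + (-15 + 70)) = 1/(9 + 55) = 1/64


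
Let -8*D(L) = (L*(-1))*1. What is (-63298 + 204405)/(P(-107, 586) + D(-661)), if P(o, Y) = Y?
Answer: 1128856/4027 ≈ 280.32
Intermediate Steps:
D(L) = L/8 (D(L) = -L*(-1)/8 = -(-L)/8 = -(-1)*L/8 = L/8)
(-63298 + 204405)/(P(-107, 586) + D(-661)) = (-63298 + 204405)/(586 + (⅛)*(-661)) = 141107/(586 - 661/8) = 141107/(4027/8) = 141107*(8/4027) = 1128856/4027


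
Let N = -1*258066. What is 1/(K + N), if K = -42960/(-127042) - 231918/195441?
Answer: -4138202587/1067932900013608 ≈ -3.8750e-6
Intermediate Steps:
K = -3511196866/4138202587 (K = -42960*(-1/127042) - 231918*1/195441 = 21480/63521 - 77306/65147 = -3511196866/4138202587 ≈ -0.84848)
N = -258066
1/(K + N) = 1/(-3511196866/4138202587 - 258066) = 1/(-1067932900013608/4138202587) = -4138202587/1067932900013608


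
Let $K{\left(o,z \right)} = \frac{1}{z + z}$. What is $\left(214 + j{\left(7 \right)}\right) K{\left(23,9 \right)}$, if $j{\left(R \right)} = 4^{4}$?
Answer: $\frac{235}{9} \approx 26.111$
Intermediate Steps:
$K{\left(o,z \right)} = \frac{1}{2 z}$
$j{\left(R \right)} = 256$
$\left(214 + j{\left(7 \right)}\right) K{\left(23,9 \right)} = \left(214 + 256\right) \frac{1}{2 \cdot 9} = 470 \cdot \frac{1}{2} \cdot \frac{1}{9} = 470 \cdot \frac{1}{18} = \frac{235}{9}$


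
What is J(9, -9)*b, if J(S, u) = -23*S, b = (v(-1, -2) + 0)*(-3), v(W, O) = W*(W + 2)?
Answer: -621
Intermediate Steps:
v(W, O) = W*(2 + W)
b = 3 (b = (-(2 - 1) + 0)*(-3) = (-1*1 + 0)*(-3) = (-1 + 0)*(-3) = -1*(-3) = 3)
J(9, -9)*b = -23*9*3 = -207*3 = -621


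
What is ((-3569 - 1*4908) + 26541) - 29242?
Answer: -11178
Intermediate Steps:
((-3569 - 1*4908) + 26541) - 29242 = ((-3569 - 4908) + 26541) - 29242 = (-8477 + 26541) - 29242 = 18064 - 29242 = -11178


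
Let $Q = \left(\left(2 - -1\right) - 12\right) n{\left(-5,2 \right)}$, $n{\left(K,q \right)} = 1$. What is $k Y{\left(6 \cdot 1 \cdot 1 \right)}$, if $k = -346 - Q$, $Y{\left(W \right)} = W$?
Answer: $-2022$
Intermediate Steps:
$Q = -9$ ($Q = \left(\left(2 - -1\right) - 12\right) 1 = \left(\left(2 + 1\right) - 12\right) 1 = \left(3 - 12\right) 1 = \left(-9\right) 1 = -9$)
$k = -337$ ($k = -346 - -9 = -346 + 9 = -337$)
$k Y{\left(6 \cdot 1 \cdot 1 \right)} = - 337 \cdot 6 \cdot 1 \cdot 1 = - 337 \cdot 6 \cdot 1 = \left(-337\right) 6 = -2022$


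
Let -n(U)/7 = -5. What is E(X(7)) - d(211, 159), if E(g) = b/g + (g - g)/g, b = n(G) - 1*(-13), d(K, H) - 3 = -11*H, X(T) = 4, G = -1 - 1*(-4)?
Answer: 1758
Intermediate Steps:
G = 3 (G = -1 + 4 = 3)
d(K, H) = 3 - 11*H
n(U) = 35 (n(U) = -7*(-5) = 35)
b = 48 (b = 35 - 1*(-13) = 35 + 13 = 48)
E(g) = 48/g (E(g) = 48/g + (g - g)/g = 48/g + 0/g = 48/g + 0 = 48/g)
E(X(7)) - d(211, 159) = 48/4 - (3 - 11*159) = 48*(1/4) - (3 - 1749) = 12 - 1*(-1746) = 12 + 1746 = 1758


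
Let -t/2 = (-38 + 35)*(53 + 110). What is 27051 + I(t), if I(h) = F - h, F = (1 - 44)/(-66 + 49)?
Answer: 443284/17 ≈ 26076.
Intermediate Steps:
t = 978 (t = -2*(-38 + 35)*(53 + 110) = -(-6)*163 = -2*(-489) = 978)
F = 43/17 (F = -43/(-17) = -43*(-1/17) = 43/17 ≈ 2.5294)
I(h) = 43/17 - h
27051 + I(t) = 27051 + (43/17 - 1*978) = 27051 + (43/17 - 978) = 27051 - 16583/17 = 443284/17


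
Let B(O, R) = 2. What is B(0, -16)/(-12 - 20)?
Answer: -1/16 ≈ -0.062500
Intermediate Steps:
B(0, -16)/(-12 - 20) = 2/(-12 - 20) = 2/(-32) = -1/32*2 = -1/16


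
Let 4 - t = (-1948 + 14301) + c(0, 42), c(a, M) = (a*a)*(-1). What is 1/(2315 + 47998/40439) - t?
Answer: 1156660271206/93664283 ≈ 12349.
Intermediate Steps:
c(a, M) = -a² (c(a, M) = a²*(-1) = -a²)
t = -12349 (t = 4 - ((-1948 + 14301) - 1*0²) = 4 - (12353 - 1*0) = 4 - (12353 + 0) = 4 - 1*12353 = 4 - 12353 = -12349)
1/(2315 + 47998/40439) - t = 1/(2315 + 47998/40439) - 1*(-12349) = 1/(2315 + 47998*(1/40439)) + 12349 = 1/(2315 + 47998/40439) + 12349 = 1/(93664283/40439) + 12349 = 40439/93664283 + 12349 = 1156660271206/93664283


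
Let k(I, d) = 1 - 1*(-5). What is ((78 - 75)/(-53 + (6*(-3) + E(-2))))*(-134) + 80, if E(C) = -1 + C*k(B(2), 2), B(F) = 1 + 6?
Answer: 1187/14 ≈ 84.786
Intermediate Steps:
B(F) = 7
k(I, d) = 6 (k(I, d) = 1 + 5 = 6)
E(C) = -1 + 6*C (E(C) = -1 + C*6 = -1 + 6*C)
((78 - 75)/(-53 + (6*(-3) + E(-2))))*(-134) + 80 = ((78 - 75)/(-53 + (6*(-3) + (-1 + 6*(-2)))))*(-134) + 80 = (3/(-53 + (-18 + (-1 - 12))))*(-134) + 80 = (3/(-53 + (-18 - 13)))*(-134) + 80 = (3/(-53 - 31))*(-134) + 80 = (3/(-84))*(-134) + 80 = (3*(-1/84))*(-134) + 80 = -1/28*(-134) + 80 = 67/14 + 80 = 1187/14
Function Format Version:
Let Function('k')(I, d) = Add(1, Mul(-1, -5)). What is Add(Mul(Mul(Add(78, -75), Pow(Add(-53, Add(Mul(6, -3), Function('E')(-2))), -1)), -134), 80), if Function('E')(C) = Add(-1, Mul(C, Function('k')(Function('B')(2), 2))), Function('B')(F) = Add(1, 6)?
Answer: Rational(1187, 14) ≈ 84.786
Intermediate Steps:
Function('B')(F) = 7
Function('k')(I, d) = 6 (Function('k')(I, d) = Add(1, 5) = 6)
Function('E')(C) = Add(-1, Mul(6, C)) (Function('E')(C) = Add(-1, Mul(C, 6)) = Add(-1, Mul(6, C)))
Add(Mul(Mul(Add(78, -75), Pow(Add(-53, Add(Mul(6, -3), Function('E')(-2))), -1)), -134), 80) = Add(Mul(Mul(Add(78, -75), Pow(Add(-53, Add(Mul(6, -3), Add(-1, Mul(6, -2)))), -1)), -134), 80) = Add(Mul(Mul(3, Pow(Add(-53, Add(-18, Add(-1, -12))), -1)), -134), 80) = Add(Mul(Mul(3, Pow(Add(-53, Add(-18, -13)), -1)), -134), 80) = Add(Mul(Mul(3, Pow(Add(-53, -31), -1)), -134), 80) = Add(Mul(Mul(3, Pow(-84, -1)), -134), 80) = Add(Mul(Mul(3, Rational(-1, 84)), -134), 80) = Add(Mul(Rational(-1, 28), -134), 80) = Add(Rational(67, 14), 80) = Rational(1187, 14)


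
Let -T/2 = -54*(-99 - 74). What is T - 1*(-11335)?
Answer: -7349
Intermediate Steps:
T = -18684 (T = -(-108)*(-99 - 74) = -(-108)*(-173) = -2*9342 = -18684)
T - 1*(-11335) = -18684 - 1*(-11335) = -18684 + 11335 = -7349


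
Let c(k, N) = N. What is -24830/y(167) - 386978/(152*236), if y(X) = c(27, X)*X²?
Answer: -901613209287/83536256368 ≈ -10.793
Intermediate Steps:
y(X) = X³ (y(X) = X*X² = X³)
-24830/y(167) - 386978/(152*236) = -24830/(167³) - 386978/(152*236) = -24830/4657463 - 386978/35872 = -24830*1/4657463 - 386978*1/35872 = -24830/4657463 - 193489/17936 = -901613209287/83536256368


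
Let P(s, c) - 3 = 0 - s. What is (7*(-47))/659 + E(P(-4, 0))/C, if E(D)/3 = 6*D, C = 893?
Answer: -210763/588487 ≈ -0.35814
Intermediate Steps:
P(s, c) = 3 - s (P(s, c) = 3 + (0 - s) = 3 - s)
E(D) = 18*D (E(D) = 3*(6*D) = 18*D)
(7*(-47))/659 + E(P(-4, 0))/C = (7*(-47))/659 + (18*(3 - 1*(-4)))/893 = -329*1/659 + (18*(3 + 4))*(1/893) = -329/659 + (18*7)*(1/893) = -329/659 + 126*(1/893) = -329/659 + 126/893 = -210763/588487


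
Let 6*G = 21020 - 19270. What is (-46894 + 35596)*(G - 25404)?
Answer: 283719142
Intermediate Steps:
G = 875/3 (G = (21020 - 19270)/6 = (⅙)*1750 = 875/3 ≈ 291.67)
(-46894 + 35596)*(G - 25404) = (-46894 + 35596)*(875/3 - 25404) = -11298*(-75337/3) = 283719142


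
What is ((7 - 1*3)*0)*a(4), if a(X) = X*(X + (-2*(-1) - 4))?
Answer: 0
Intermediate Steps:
a(X) = X*(-2 + X) (a(X) = X*(X + (2 - 4)) = X*(X - 2) = X*(-2 + X))
((7 - 1*3)*0)*a(4) = ((7 - 1*3)*0)*(4*(-2 + 4)) = ((7 - 3)*0)*(4*2) = (4*0)*8 = 0*8 = 0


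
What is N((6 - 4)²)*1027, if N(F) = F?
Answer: 4108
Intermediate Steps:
N((6 - 4)²)*1027 = (6 - 4)²*1027 = 2²*1027 = 4*1027 = 4108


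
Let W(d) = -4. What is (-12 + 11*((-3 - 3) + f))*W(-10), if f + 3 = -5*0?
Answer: 444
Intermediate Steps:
f = -3 (f = -3 - 5*0 = -3 + 0 = -3)
(-12 + 11*((-3 - 3) + f))*W(-10) = (-12 + 11*((-3 - 3) - 3))*(-4) = (-12 + 11*(-6 - 3))*(-4) = (-12 + 11*(-9))*(-4) = (-12 - 99)*(-4) = -111*(-4) = 444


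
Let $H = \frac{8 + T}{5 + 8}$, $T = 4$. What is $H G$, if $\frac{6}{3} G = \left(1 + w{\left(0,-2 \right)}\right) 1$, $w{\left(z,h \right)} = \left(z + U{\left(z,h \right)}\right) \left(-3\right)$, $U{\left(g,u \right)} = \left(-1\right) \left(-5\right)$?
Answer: $- \frac{84}{13} \approx -6.4615$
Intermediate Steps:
$U{\left(g,u \right)} = 5$
$H = \frac{12}{13}$ ($H = \frac{8 + 4}{5 + 8} = \frac{12}{13} \approx 0.92308$)
$w{\left(z,h \right)} = -15 - 3 z$ ($w{\left(z,h \right)} = \left(z + 5\right) \left(-3\right) = \left(5 + z\right) \left(-3\right) = -15 - 3 z$)
$G = -7$ ($G = \frac{\left(1 - 15\right) 1}{2} = \frac{\left(-14\right) 1}{2} = \frac{1}{2} \left(-14\right) = -7$)
$H G = \frac{12}{13} \left(-7\right) = - \frac{84}{13}$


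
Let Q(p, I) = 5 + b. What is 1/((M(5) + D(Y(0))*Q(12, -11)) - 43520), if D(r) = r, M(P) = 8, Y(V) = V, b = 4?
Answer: -1/43512 ≈ -2.2982e-5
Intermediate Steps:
Q(p, I) = 9 (Q(p, I) = 5 + 4 = 9)
1/((M(5) + D(Y(0))*Q(12, -11)) - 43520) = 1/((8 + 0*9) - 43520) = 1/((8 + 0) - 43520) = 1/(8 - 43520) = 1/(-43512) = -1/43512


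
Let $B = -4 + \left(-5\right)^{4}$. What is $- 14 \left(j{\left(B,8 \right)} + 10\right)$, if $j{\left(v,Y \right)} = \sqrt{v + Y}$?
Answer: $-140 - 14 \sqrt{629} \approx -491.12$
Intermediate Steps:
$B = 621$ ($B = -4 + 625 = 621$)
$j{\left(v,Y \right)} = \sqrt{Y + v}$
$- 14 \left(j{\left(B,8 \right)} + 10\right) = - 14 \left(\sqrt{8 + 621} + 10\right) = - 14 \left(\sqrt{629} + 10\right) = - 14 \left(10 + \sqrt{629}\right) = -140 - 14 \sqrt{629}$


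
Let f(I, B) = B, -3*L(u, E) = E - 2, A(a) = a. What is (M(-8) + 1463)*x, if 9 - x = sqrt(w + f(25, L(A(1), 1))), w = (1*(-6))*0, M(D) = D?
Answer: 13095 - 485*sqrt(3) ≈ 12255.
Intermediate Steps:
w = 0 (w = -6*0 = 0)
L(u, E) = 2/3 - E/3 (L(u, E) = -(E - 2)/3 = -(-2 + E)/3 = 2/3 - E/3)
x = 9 - sqrt(3)/3 (x = 9 - sqrt(0 + (2/3 - 1/3*1)) = 9 - sqrt(0 + (2/3 - 1/3)) = 9 - sqrt(0 + 1/3) = 9 - sqrt(1/3) = 9 - sqrt(3)/3 ≈ 8.4227)
(M(-8) + 1463)*x = (-8 + 1463)*(9 - sqrt(3)/3) = 1455*(9 - sqrt(3)/3) = 13095 - 485*sqrt(3)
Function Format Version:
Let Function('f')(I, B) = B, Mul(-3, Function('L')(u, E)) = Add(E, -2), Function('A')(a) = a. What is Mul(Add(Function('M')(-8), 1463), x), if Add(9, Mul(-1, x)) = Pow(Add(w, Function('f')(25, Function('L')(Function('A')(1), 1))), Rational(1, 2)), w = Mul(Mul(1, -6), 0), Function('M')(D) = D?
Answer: Add(13095, Mul(-485, Pow(3, Rational(1, 2)))) ≈ 12255.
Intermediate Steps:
w = 0 (w = Mul(-6, 0) = 0)
Function('L')(u, E) = Add(Rational(2, 3), Mul(Rational(-1, 3), E)) (Function('L')(u, E) = Mul(Rational(-1, 3), Add(E, -2)) = Mul(Rational(-1, 3), Add(-2, E)) = Add(Rational(2, 3), Mul(Rational(-1, 3), E)))
x = Add(9, Mul(Rational(-1, 3), Pow(3, Rational(1, 2)))) (x = Add(9, Mul(-1, Pow(Add(0, Add(Rational(2, 3), Mul(Rational(-1, 3), 1))), Rational(1, 2)))) = Add(9, Mul(-1, Pow(Add(0, Add(Rational(2, 3), Rational(-1, 3))), Rational(1, 2)))) = Add(9, Mul(-1, Pow(Add(0, Rational(1, 3)), Rational(1, 2)))) = Add(9, Mul(-1, Pow(Rational(1, 3), Rational(1, 2)))) = Add(9, Mul(-1, Mul(Rational(1, 3), Pow(3, Rational(1, 2))))) = Add(9, Mul(Rational(-1, 3), Pow(3, Rational(1, 2)))) ≈ 8.4227)
Mul(Add(Function('M')(-8), 1463), x) = Mul(Add(-8, 1463), Add(9, Mul(Rational(-1, 3), Pow(3, Rational(1, 2))))) = Mul(1455, Add(9, Mul(Rational(-1, 3), Pow(3, Rational(1, 2))))) = Add(13095, Mul(-485, Pow(3, Rational(1, 2))))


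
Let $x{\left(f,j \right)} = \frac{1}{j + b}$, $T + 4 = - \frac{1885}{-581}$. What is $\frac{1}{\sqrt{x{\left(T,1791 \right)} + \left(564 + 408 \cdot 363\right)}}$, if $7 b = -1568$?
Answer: $\frac{\sqrt{365052640219}}{232962757} \approx 0.0025935$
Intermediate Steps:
$b = -224$ ($b = \frac{1}{7} \left(-1568\right) = -224$)
$T = - \frac{439}{581}$ ($T = -4 - \frac{1885}{-581} = -4 - - \frac{1885}{581} = -4 + \frac{1885}{581} = - \frac{439}{581} \approx -0.75559$)
$x{\left(f,j \right)} = \frac{1}{-224 + j}$ ($x{\left(f,j \right)} = \frac{1}{j - 224} = \frac{1}{-224 + j}$)
$\frac{1}{\sqrt{x{\left(T,1791 \right)} + \left(564 + 408 \cdot 363\right)}} = \frac{1}{\sqrt{\frac{1}{-224 + 1791} + \left(564 + 408 \cdot 363\right)}} = \frac{1}{\sqrt{\frac{1}{1567} + \left(564 + 148104\right)}} = \frac{1}{\sqrt{\frac{1}{1567} + 148668}} = \frac{1}{\sqrt{\frac{232962757}{1567}}} = \frac{1}{\frac{1}{1567} \sqrt{365052640219}} = \frac{\sqrt{365052640219}}{232962757}$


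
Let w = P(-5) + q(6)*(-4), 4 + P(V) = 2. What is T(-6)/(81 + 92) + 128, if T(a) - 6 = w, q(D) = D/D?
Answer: 128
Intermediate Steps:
P(V) = -2 (P(V) = -4 + 2 = -2)
q(D) = 1
w = -6 (w = -2 + 1*(-4) = -2 - 4 = -6)
T(a) = 0 (T(a) = 6 - 6 = 0)
T(-6)/(81 + 92) + 128 = 0/(81 + 92) + 128 = 0/173 + 128 = (1/173)*0 + 128 = 0 + 128 = 128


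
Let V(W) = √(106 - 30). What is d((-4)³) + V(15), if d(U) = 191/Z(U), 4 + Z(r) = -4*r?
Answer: 191/252 + 2*√19 ≈ 9.4757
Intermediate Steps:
Z(r) = -4 - 4*r
V(W) = 2*√19 (V(W) = √76 = 2*√19)
d(U) = 191/(-4 - 4*U)
d((-4)³) + V(15) = -191/(4 + 4*(-4)³) + 2*√19 = -191/(4 + 4*(-64)) + 2*√19 = -191/(4 - 256) + 2*√19 = -191/(-252) + 2*√19 = -191*(-1/252) + 2*√19 = 191/252 + 2*√19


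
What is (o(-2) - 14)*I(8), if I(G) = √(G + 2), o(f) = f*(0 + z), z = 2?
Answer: -18*√10 ≈ -56.921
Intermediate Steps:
o(f) = 2*f (o(f) = f*(0 + 2) = f*2 = 2*f)
I(G) = √(2 + G)
(o(-2) - 14)*I(8) = (2*(-2) - 14)*√(2 + 8) = (-4 - 14)*√10 = -18*√10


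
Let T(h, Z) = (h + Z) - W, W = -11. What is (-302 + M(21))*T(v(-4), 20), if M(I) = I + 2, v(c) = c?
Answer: -7533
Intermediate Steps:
M(I) = 2 + I
T(h, Z) = 11 + Z + h (T(h, Z) = (h + Z) - 1*(-11) = (Z + h) + 11 = 11 + Z + h)
(-302 + M(21))*T(v(-4), 20) = (-302 + (2 + 21))*(11 + 20 - 4) = (-302 + 23)*27 = -279*27 = -7533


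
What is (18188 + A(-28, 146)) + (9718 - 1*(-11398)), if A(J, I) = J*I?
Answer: 35216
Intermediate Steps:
A(J, I) = I*J
(18188 + A(-28, 146)) + (9718 - 1*(-11398)) = (18188 + 146*(-28)) + (9718 - 1*(-11398)) = (18188 - 4088) + (9718 + 11398) = 14100 + 21116 = 35216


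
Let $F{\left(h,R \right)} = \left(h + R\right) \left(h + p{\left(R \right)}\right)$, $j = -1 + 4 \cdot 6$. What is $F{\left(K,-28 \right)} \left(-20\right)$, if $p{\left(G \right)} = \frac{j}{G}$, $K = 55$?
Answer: $- \frac{204795}{7} \approx -29256.0$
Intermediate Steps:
$j = 23$ ($j = -1 + 24 = 23$)
$p{\left(G \right)} = \frac{23}{G}$
$F{\left(h,R \right)} = \left(R + h\right) \left(h + \frac{23}{R}\right)$ ($F{\left(h,R \right)} = \left(h + R\right) \left(h + \frac{23}{R}\right) = \left(R + h\right) \left(h + \frac{23}{R}\right)$)
$F{\left(K,-28 \right)} \left(-20\right) = \left(23 + 55^{2} - 1540 + 23 \cdot 55 \frac{1}{-28}\right) \left(-20\right) = \left(23 + 3025 - 1540 + 23 \cdot 55 \left(- \frac{1}{28}\right)\right) \left(-20\right) = \left(23 + 3025 - 1540 - \frac{1265}{28}\right) \left(-20\right) = \frac{40959}{28} \left(-20\right) = - \frac{204795}{7}$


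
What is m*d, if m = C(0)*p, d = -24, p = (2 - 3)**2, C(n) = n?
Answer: 0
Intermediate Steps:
p = 1 (p = (-1)**2 = 1)
m = 0 (m = 0*1 = 0)
m*d = 0*(-24) = 0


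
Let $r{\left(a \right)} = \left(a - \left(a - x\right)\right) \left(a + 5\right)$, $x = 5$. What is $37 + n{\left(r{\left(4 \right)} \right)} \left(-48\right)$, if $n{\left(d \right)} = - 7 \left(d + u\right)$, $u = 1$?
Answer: $15493$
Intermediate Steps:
$r{\left(a \right)} = 25 + 5 a$ ($r{\left(a \right)} = \left(a - \left(-5 + a\right)\right) \left(a + 5\right) = \left(a - \left(-5 + a\right)\right) \left(5 + a\right) = 5 \left(5 + a\right) = 25 + 5 a$)
$n{\left(d \right)} = -7 - 7 d$ ($n{\left(d \right)} = - 7 \left(d + 1\right) = - 7 \left(1 + d\right) = -7 - 7 d$)
$37 + n{\left(r{\left(4 \right)} \right)} \left(-48\right) = 37 + \left(-7 - 7 \left(25 + 5 \cdot 4\right)\right) \left(-48\right) = 37 + \left(-7 - 7 \left(25 + 20\right)\right) \left(-48\right) = 37 + \left(-7 - 315\right) \left(-48\right) = 37 - -15456 = 37 + 15456 = 15493$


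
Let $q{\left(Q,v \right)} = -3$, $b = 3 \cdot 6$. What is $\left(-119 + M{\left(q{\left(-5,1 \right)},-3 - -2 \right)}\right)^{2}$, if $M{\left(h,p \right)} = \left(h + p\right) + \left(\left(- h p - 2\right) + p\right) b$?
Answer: $53361$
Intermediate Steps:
$b = 18$
$M{\left(h,p \right)} = -36 + h + 19 p - 18 h p$ ($M{\left(h,p \right)} = \left(h + p\right) + \left(\left(- h p - 2\right) + p\right) 18 = \left(h + p\right) + \left(\left(-2 - h p\right) + p\right) 18 = \left(h + p\right) + \left(-2 + p - h p\right) 18 = \left(h + p\right) - \left(36 - 18 p + 18 h p\right) = -36 + h + 19 p - 18 h p$)
$\left(-119 + M{\left(q{\left(-5,1 \right)},-3 - -2 \right)}\right)^{2} = \left(-119 - \left(39 - 73 \left(-3 - -2\right)\right)\right)^{2} = \left(-119 - \left(39 - 73 \left(-3 + 2\right)\right)\right)^{2} = \left(-119 - \left(58 + 54\right)\right)^{2} = \left(-119 - 112\right)^{2} = \left(-231\right)^{2} = 53361$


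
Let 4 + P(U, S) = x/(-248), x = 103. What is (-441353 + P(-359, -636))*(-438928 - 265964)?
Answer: 19288777294497/62 ≈ 3.1111e+11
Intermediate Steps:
P(U, S) = -1095/248 (P(U, S) = -4 + 103/(-248) = -4 + 103*(-1/248) = -4 - 103/248 = -1095/248)
(-441353 + P(-359, -636))*(-438928 - 265964) = (-441353 - 1095/248)*(-438928 - 265964) = -109456639/248*(-704892) = 19288777294497/62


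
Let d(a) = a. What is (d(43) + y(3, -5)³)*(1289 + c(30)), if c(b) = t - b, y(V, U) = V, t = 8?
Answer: 88690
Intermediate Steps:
c(b) = 8 - b
(d(43) + y(3, -5)³)*(1289 + c(30)) = (43 + 3³)*(1289 + (8 - 1*30)) = (43 + 27)*(1289 + (8 - 30)) = 70*(1289 - 22) = 70*1267 = 88690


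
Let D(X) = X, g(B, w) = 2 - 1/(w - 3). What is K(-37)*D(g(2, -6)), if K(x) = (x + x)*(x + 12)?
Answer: 35150/9 ≈ 3905.6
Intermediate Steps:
g(B, w) = 2 - 1/(-3 + w)
K(x) = 2*x*(12 + x) (K(x) = (2*x)*(12 + x) = 2*x*(12 + x))
K(-37)*D(g(2, -6)) = (2*(-37)*(12 - 37))*((-7 + 2*(-6))/(-3 - 6)) = (2*(-37)*(-25))*((-7 - 12)/(-9)) = 1850*(-⅑*(-19)) = 1850*(19/9) = 35150/9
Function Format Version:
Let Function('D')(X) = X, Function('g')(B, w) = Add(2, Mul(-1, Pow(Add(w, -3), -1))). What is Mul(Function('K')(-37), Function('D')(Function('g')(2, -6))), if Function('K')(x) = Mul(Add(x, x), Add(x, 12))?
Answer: Rational(35150, 9) ≈ 3905.6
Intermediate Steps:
Function('g')(B, w) = Add(2, Mul(-1, Pow(Add(-3, w), -1)))
Function('K')(x) = Mul(2, x, Add(12, x)) (Function('K')(x) = Mul(Mul(2, x), Add(12, x)) = Mul(2, x, Add(12, x)))
Mul(Function('K')(-37), Function('D')(Function('g')(2, -6))) = Mul(Mul(2, -37, Add(12, -37)), Mul(Pow(Add(-3, -6), -1), Add(-7, Mul(2, -6)))) = Mul(Mul(2, -37, -25), Mul(Pow(-9, -1), Add(-7, -12))) = Mul(1850, Mul(Rational(-1, 9), -19)) = Mul(1850, Rational(19, 9)) = Rational(35150, 9)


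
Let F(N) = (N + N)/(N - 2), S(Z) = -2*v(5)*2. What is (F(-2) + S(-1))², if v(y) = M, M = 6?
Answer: 529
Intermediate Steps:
v(y) = 6
S(Z) = -24 (S(Z) = -2*6*2 = -12*2 = -24)
F(N) = 2*N/(-2 + N) (F(N) = (2*N)/(-2 + N) = 2*N/(-2 + N))
(F(-2) + S(-1))² = (2*(-2)/(-2 - 2) - 24)² = (2*(-2)/(-4) - 24)² = (2*(-2)*(-¼) - 24)² = (1 - 24)² = (-23)² = 529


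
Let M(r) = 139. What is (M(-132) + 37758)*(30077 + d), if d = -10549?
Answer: 740052616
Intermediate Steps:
(M(-132) + 37758)*(30077 + d) = (139 + 37758)*(30077 - 10549) = 37897*19528 = 740052616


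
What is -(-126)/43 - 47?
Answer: -1895/43 ≈ -44.070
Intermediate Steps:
-(-126)/43 - 47 = -7*(-18/43) - 47 = 126/43 - 47 = -1895/43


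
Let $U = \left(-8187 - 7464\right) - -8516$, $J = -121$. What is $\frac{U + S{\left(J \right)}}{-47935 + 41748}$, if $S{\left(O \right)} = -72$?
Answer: $\frac{7207}{6187} \approx 1.1649$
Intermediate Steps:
$U = -7135$ ($U = -15651 + 8516 = -7135$)
$\frac{U + S{\left(J \right)}}{-47935 + 41748} = \frac{-7135 - 72}{-47935 + 41748} = - \frac{7207}{-6187} = \left(-7207\right) \left(- \frac{1}{6187}\right) = \frac{7207}{6187}$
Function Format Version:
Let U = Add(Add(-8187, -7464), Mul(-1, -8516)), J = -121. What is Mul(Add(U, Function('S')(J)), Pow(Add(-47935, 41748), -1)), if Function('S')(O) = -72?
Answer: Rational(7207, 6187) ≈ 1.1649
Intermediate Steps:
U = -7135 (U = Add(-15651, 8516) = -7135)
Mul(Add(U, Function('S')(J)), Pow(Add(-47935, 41748), -1)) = Mul(Add(-7135, -72), Pow(Add(-47935, 41748), -1)) = Mul(-7207, Pow(-6187, -1)) = Mul(-7207, Rational(-1, 6187)) = Rational(7207, 6187)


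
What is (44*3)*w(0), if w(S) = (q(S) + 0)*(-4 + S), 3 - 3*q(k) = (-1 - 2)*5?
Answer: -3168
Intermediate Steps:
q(k) = 6 (q(k) = 1 - (-1 - 2)*5/3 = 1 - (-1)*5 = 1 - ⅓*(-15) = 1 + 5 = 6)
w(S) = -24 + 6*S (w(S) = (6 + 0)*(-4 + S) = 6*(-4 + S) = -24 + 6*S)
(44*3)*w(0) = (44*3)*(-24 + 6*0) = 132*(-24 + 0) = 132*(-24) = -3168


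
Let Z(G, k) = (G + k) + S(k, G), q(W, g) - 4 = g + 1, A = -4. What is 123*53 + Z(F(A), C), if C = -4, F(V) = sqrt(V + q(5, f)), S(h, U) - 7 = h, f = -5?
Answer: 6518 + 2*I ≈ 6518.0 + 2.0*I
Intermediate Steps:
S(h, U) = 7 + h
q(W, g) = 5 + g (q(W, g) = 4 + (g + 1) = 4 + (1 + g) = 5 + g)
F(V) = sqrt(V) (F(V) = sqrt(V + (5 - 5)) = sqrt(V + 0) = sqrt(V))
Z(G, k) = 7 + G + 2*k (Z(G, k) = (G + k) + (7 + k) = 7 + G + 2*k)
123*53 + Z(F(A), C) = 123*53 + (7 + sqrt(-4) + 2*(-4)) = 6519 + (7 + 2*I - 8) = 6519 + (-1 + 2*I) = 6518 + 2*I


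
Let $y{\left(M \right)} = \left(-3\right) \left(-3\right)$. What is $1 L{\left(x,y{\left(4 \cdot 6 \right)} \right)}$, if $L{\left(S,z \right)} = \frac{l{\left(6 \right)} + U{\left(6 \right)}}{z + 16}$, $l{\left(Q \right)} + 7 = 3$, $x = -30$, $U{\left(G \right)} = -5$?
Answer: $- \frac{9}{25} \approx -0.36$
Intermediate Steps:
$l{\left(Q \right)} = -4$ ($l{\left(Q \right)} = -7 + 3 = -4$)
$y{\left(M \right)} = 9$
$L{\left(S,z \right)} = - \frac{9}{16 + z}$ ($L{\left(S,z \right)} = \frac{-4 - 5}{z + 16} = - \frac{9}{16 + z}$)
$1 L{\left(x,y{\left(4 \cdot 6 \right)} \right)} = 1 \left(- \frac{9}{16 + 9}\right) = 1 \left(- \frac{9}{25}\right) = - \frac{9}{25}$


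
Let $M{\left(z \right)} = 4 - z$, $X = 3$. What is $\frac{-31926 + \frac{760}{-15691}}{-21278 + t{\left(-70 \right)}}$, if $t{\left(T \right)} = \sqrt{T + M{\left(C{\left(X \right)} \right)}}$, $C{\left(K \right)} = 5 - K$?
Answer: $\frac{2664812174507}{1776038211558} + \frac{250475813 i \sqrt{17}}{1776038211558} \approx 1.5004 + 0.00058148 i$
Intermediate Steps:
$t{\left(T \right)} = \sqrt{2 + T}$ ($t{\left(T \right)} = \sqrt{T + \left(4 - \left(5 - 3\right)\right)} = \sqrt{T + \left(4 - 2\right)} = \sqrt{T + 2} = \sqrt{2 + T}$)
$\frac{-31926 + \frac{760}{-15691}}{-21278 + t{\left(-70 \right)}} = \frac{-31926 + \frac{760}{-15691}}{-21278 + \sqrt{2 - 70}} = \frac{-31926 + 760 \left(- \frac{1}{15691}\right)}{-21278 + \sqrt{-68}} = \frac{-31926 - \frac{760}{15691}}{-21278 + 2 i \sqrt{17}} = - \frac{500951626}{15691 \left(-21278 + 2 i \sqrt{17}\right)}$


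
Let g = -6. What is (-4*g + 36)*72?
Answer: 4320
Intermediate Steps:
(-4*g + 36)*72 = (-4*(-6) + 36)*72 = (24 + 36)*72 = 60*72 = 4320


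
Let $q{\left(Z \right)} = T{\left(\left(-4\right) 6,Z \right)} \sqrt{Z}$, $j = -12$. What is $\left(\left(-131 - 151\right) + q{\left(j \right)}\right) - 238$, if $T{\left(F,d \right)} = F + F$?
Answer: $-520 - 96 i \sqrt{3} \approx -520.0 - 166.28 i$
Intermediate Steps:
$T{\left(F,d \right)} = 2 F$
$q{\left(Z \right)} = - 48 \sqrt{Z}$ ($q{\left(Z \right)} = 2 \left(\left(-4\right) 6\right) \sqrt{Z} = 2 \left(-24\right) \sqrt{Z} = - 48 \sqrt{Z}$)
$\left(\left(-131 - 151\right) + q{\left(j \right)}\right) - 238 = \left(\left(-131 - 151\right) - 48 \sqrt{-12}\right) - 238 = \left(\left(-131 - 151\right) - 48 \cdot 2 i \sqrt{3}\right) - 238 = \left(-282 - 96 i \sqrt{3}\right) - 238 = -520 - 96 i \sqrt{3}$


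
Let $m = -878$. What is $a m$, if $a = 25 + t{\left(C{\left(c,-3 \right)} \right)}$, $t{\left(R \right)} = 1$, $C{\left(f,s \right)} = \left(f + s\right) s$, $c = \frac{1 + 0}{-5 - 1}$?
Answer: $-22828$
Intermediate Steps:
$c = - \frac{1}{6}$ ($c = 1 \frac{1}{-6} = 1 \left(- \frac{1}{6}\right) = - \frac{1}{6} \approx -0.16667$)
$C{\left(f,s \right)} = s \left(f + s\right)$
$a = 26$ ($a = 25 + 1 = 26$)
$a m = 26 \left(-878\right) = -22828$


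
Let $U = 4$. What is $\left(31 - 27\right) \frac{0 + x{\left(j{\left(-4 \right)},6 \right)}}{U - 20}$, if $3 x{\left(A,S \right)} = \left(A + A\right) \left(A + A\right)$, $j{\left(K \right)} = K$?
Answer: $- \frac{16}{3} \approx -5.3333$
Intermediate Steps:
$x{\left(A,S \right)} = \frac{4 A^{2}}{3}$ ($x{\left(A,S \right)} = \frac{\left(A + A\right) \left(A + A\right)}{3} = \frac{2 A 2 A}{3} = \frac{4 A^{2}}{3}$)
$\left(31 - 27\right) \frac{0 + x{\left(j{\left(-4 \right)},6 \right)}}{U - 20} = \left(31 - 27\right) \frac{0 + \frac{4 \left(-4\right)^{2}}{3}}{4 - 20} = 4 \frac{0 + \frac{4}{3} \cdot 16}{-16} = 4 \left(0 + \frac{64}{3}\right) \left(- \frac{1}{16}\right) = 4 \cdot \frac{64}{3} \left(- \frac{1}{16}\right) = 4 \left(- \frac{4}{3}\right) = - \frac{16}{3}$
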